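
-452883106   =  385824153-838707259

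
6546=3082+3464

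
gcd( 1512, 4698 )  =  54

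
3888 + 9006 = 12894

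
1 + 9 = 10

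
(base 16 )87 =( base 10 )135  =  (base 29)4j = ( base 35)3U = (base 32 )47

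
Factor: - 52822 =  - 2^1*7^4 * 11^1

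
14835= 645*23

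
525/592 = 525/592 = 0.89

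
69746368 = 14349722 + 55396646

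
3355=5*671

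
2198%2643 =2198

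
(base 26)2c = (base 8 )100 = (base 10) 64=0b1000000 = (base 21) 31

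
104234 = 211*494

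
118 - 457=-339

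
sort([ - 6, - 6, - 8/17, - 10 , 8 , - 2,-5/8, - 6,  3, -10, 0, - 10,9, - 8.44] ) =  [ - 10, - 10, - 10, - 8.44, - 6, - 6, - 6,- 2, - 5/8, - 8/17, 0,3,8, 9]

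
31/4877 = 31/4877 =0.01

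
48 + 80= 128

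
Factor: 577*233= 134441=   233^1*577^1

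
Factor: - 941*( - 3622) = 2^1*941^1*1811^1 =3408302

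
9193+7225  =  16418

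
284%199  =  85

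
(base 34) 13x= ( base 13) 784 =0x50b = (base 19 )3AI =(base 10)1291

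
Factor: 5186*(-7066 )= -2^2*2593^1* 3533^1 = -36644276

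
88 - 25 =63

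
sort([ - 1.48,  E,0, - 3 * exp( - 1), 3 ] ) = [ - 1.48, - 3*exp(-1 ),0,E,  3]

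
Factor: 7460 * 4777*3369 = 2^2*3^1*5^1*17^1*281^1 *373^1*1123^1 = 120059098980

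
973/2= 973/2=486.50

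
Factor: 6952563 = 3^2 * 131^1*5897^1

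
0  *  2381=0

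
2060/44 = 46 + 9/11 =46.82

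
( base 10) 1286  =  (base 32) 186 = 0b10100000110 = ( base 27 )1KH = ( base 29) 1fa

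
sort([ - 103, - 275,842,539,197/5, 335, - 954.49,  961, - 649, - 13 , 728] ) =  [ - 954.49,-649, - 275,-103, - 13,197/5,335,539,728,842, 961]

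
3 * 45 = 135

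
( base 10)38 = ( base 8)46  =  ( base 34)14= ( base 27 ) 1B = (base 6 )102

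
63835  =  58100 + 5735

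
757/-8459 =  - 1 + 7702/8459 = - 0.09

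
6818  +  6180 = 12998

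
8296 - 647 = 7649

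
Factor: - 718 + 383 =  - 335   =  - 5^1*67^1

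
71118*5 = 355590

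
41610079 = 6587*6317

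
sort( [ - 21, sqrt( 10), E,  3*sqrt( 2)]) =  [ - 21,  E,sqrt( 10),3*sqrt( 2)]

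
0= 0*19798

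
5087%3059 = 2028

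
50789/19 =50789/19=2673.11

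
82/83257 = 82/83257= 0.00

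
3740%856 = 316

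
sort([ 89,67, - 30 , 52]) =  [ - 30,52, 67 , 89]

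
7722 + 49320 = 57042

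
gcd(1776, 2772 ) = 12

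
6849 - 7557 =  - 708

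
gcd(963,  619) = 1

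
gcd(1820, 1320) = 20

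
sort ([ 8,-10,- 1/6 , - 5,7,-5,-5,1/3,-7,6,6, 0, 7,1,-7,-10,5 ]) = [-10, - 10, - 7 , - 7, - 5,-5,-5, - 1/6, 0,1/3,1,5,6,6,7,7, 8]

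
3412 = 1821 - -1591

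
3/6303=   1/2101 = 0.00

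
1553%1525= 28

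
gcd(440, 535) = 5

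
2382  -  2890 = -508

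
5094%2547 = 0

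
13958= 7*1994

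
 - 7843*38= - 298034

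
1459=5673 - 4214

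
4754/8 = 594 + 1/4 =594.25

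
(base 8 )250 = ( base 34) 4W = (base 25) 6i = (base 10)168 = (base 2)10101000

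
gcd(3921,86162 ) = 1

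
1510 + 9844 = 11354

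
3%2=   1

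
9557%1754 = 787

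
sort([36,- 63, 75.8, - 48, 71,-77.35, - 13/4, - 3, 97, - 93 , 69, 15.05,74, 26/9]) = [-93, - 77.35,  -  63, - 48, - 13/4, - 3, 26/9, 15.05, 36, 69,71, 74,75.8,97]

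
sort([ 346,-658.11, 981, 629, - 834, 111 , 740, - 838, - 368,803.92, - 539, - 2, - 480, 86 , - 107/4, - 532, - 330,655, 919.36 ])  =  [ - 838, - 834, - 658.11, - 539, - 532,-480, - 368, - 330, - 107/4, - 2, 86, 111,346, 629,655,740, 803.92,919.36,981 ]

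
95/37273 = 95/37273 = 0.00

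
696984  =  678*1028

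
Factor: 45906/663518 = 3^1*7^1*19^ ( - 2)*919^ ( - 1)*1093^1 =22953/331759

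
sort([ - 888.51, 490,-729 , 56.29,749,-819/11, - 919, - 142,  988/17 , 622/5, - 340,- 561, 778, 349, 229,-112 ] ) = [ - 919,-888.51,-729, - 561,-340,-142, - 112, - 819/11, 56.29,988/17, 622/5,229, 349, 490,749, 778]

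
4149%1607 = 935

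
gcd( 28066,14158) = 2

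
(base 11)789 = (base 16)3B0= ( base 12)668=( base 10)944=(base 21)22K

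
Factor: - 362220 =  -2^2*3^1*5^1*6037^1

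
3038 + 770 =3808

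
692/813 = 692/813 = 0.85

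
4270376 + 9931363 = 14201739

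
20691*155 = 3207105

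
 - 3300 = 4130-7430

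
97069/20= 4853 + 9/20 = 4853.45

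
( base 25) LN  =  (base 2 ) 1000100100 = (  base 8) 1044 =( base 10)548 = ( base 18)1C8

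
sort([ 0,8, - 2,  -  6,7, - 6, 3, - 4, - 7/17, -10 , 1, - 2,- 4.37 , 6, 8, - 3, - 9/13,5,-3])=[ - 10, - 6, -6, - 4.37, - 4,-3,-3, - 2 , -2, - 9/13, - 7/17,0,1,3, 5,  6,7,8,8] 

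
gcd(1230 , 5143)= 1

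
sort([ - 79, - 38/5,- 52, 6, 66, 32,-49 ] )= [ - 79,  -  52, - 49, - 38/5, 6, 32, 66] 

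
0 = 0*986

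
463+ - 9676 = -9213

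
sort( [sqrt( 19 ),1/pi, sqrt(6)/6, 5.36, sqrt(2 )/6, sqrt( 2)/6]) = [ sqrt(2)/6, sqrt (2 ) /6, 1/pi, sqrt( 6)/6, sqrt (19),5.36 ]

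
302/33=9+5/33 = 9.15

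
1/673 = 1/673 = 0.00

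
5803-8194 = - 2391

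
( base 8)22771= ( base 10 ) 9721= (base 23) i8f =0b10010111111001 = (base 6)113001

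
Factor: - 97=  - 97^1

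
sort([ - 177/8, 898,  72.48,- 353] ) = [  -  353,- 177/8, 72.48, 898]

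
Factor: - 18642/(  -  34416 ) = 2^( -3)*3^(- 1 )*13^1 = 13/24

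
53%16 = 5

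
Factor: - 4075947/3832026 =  - 1358649/1277342 = - 2^ ( - 1)*3^2*11^( - 1 )*58061^( - 1)*150961^1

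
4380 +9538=13918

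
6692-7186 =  - 494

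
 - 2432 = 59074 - 61506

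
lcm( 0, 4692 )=0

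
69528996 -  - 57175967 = 126704963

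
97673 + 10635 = 108308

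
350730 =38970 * 9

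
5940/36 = 165 = 165.00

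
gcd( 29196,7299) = 7299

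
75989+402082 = 478071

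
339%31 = 29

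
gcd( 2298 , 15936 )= 6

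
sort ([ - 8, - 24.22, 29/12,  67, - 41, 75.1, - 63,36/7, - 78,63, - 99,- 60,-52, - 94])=[- 99, - 94, - 78, - 63,-60, - 52, - 41, -24.22, - 8, 29/12, 36/7 , 63,67 , 75.1] 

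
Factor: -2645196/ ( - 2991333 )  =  881732/997111 = 2^2*137^1*1609^1*997111^ (-1)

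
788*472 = 371936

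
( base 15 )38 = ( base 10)53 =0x35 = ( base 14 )3B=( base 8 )65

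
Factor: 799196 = 2^2*199799^1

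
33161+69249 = 102410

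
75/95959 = 75/95959 = 0.00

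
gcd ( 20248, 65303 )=1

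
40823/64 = 637+55/64 = 637.86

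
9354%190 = 44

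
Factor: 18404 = 2^2 * 43^1 * 107^1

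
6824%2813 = 1198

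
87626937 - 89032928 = - 1405991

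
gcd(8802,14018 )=326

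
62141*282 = 17523762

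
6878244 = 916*7509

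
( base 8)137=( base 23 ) 43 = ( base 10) 95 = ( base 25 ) 3K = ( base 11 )87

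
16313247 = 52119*313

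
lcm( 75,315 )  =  1575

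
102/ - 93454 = -1 + 46676/46727 =-  0.00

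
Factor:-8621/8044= - 2^( - 2 )*37^1*233^1*2011^(-1)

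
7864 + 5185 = 13049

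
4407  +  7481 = 11888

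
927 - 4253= - 3326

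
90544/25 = 3621 +19/25 = 3621.76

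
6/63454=3/31727 = 0.00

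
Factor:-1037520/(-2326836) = 2^2*3^1*5^1*11^1*97^( - 1)*131^1*1999^( - 1) = 86460/193903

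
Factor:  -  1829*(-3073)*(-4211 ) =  -23667997087=- 7^1*31^1 *59^1*439^1*4211^1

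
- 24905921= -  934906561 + 910000640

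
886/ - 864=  - 2  +  421/432 = - 1.03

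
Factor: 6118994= 2^1*7^1*437071^1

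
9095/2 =4547 + 1/2 = 4547.50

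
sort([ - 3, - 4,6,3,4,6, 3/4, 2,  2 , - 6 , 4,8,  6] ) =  [-6, - 4, - 3,3/4,2,2,  3,4, 4,6,6 , 6, 8]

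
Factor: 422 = 2^1 * 211^1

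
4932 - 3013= 1919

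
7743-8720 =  - 977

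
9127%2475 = 1702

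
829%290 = 249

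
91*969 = 88179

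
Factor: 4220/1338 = 2110/669= 2^1*3^( - 1)*5^1*211^1*223^( -1) 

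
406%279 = 127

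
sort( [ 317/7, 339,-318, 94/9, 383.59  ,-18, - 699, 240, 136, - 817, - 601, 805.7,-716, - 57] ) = [ - 817,- 716, - 699 , - 601, - 318 , - 57, - 18, 94/9,317/7, 136, 240, 339,383.59, 805.7] 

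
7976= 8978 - 1002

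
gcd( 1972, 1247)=29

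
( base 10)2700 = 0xa8c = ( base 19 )792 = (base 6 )20300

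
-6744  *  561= -3783384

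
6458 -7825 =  - 1367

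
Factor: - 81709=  - 101^1* 809^1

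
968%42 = 2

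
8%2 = 0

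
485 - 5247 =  - 4762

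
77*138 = 10626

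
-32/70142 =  - 1 + 35055/35071=- 0.00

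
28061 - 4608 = 23453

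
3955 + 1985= 5940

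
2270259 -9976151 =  - 7705892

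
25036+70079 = 95115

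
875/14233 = 875/14233 = 0.06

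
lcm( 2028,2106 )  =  54756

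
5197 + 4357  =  9554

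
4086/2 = 2043 = 2043.00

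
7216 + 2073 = 9289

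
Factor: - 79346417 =-79346417^1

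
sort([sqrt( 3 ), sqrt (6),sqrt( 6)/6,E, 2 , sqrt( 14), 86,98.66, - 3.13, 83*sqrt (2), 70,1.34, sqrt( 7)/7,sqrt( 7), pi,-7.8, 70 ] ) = [ -7.8, - 3.13,sqrt( 7)/7,sqrt( 6 )/6, 1.34 , sqrt( 3), 2,  sqrt( 6 ), sqrt ( 7),E,pi, sqrt( 14) , 70, 70, 86 , 98.66, 83*sqrt( 2 ) ]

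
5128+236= 5364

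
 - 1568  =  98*( - 16)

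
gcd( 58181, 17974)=1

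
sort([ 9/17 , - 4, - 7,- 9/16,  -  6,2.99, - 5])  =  [ - 7 ,-6,-5, - 4, - 9/16,9/17, 2.99]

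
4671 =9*519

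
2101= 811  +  1290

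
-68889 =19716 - 88605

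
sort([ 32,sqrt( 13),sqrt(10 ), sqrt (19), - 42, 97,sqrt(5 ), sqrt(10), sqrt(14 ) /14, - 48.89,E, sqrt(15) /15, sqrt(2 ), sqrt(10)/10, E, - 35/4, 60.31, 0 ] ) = [ - 48.89 ,-42,-35/4, 0, sqrt(15 )/15, sqrt( 14) /14, sqrt(10 ) /10 , sqrt( 2 ),sqrt( 5),E,E, sqrt( 10 ),sqrt(10),sqrt( 13 ),sqrt(19), 32, 60.31, 97]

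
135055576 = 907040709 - 771985133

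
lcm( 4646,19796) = 455308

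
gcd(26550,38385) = 45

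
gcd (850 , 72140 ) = 10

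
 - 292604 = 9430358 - 9722962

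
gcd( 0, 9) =9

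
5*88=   440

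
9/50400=1/5600 = 0.00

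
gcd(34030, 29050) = 830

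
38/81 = 38/81 = 0.47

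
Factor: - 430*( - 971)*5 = 2^1*5^2 * 43^1*971^1 = 2087650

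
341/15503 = 341/15503 =0.02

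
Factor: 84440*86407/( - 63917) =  - 7296207080/63917 = - 2^3*5^1 * 7^(-1 )*23^( - 1)*71^1*397^( - 1)*1217^1*2111^1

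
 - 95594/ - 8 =47797/4= 11949.25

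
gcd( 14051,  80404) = 1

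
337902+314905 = 652807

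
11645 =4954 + 6691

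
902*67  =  60434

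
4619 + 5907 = 10526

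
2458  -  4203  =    -  1745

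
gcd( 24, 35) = 1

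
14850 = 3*4950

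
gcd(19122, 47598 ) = 6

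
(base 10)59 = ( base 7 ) 113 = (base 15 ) 3e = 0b111011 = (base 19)32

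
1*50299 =50299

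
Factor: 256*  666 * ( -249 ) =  - 42453504  =  - 2^9*3^3 * 37^1 * 83^1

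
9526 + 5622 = 15148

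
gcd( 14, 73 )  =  1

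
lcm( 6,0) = 0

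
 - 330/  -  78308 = 165/39154 =0.00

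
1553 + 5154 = 6707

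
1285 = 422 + 863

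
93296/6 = 15549+1/3 = 15549.33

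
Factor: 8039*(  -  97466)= -783529174 = -  2^1 * 8039^1*48733^1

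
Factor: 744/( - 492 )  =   - 62/41 = - 2^1*31^1*41^(- 1)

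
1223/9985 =1223/9985 = 0.12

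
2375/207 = 11 + 98/207 = 11.47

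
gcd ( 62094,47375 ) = 1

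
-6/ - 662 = 3/331 = 0.01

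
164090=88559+75531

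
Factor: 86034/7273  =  2^1*3^1*7^( - 1) *13^1*1039^ (-1 ) * 1103^1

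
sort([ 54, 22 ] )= [ 22, 54]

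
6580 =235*28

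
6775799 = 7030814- 255015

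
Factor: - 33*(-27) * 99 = 88209 = 3^6 * 11^2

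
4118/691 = 4118/691 = 5.96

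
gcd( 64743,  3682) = 7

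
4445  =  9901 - 5456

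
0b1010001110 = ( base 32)KE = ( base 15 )2d9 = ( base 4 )22032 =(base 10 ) 654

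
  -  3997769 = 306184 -4303953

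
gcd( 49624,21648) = 8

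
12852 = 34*378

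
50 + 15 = 65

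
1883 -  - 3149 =5032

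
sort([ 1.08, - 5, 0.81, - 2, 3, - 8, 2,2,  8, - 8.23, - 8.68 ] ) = [ - 8.68, - 8.23, - 8,  -  5, - 2 , 0.81,  1.08,2,2 , 3,8]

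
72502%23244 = 2770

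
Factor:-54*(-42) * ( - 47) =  - 2^2* 3^4*7^1*47^1=- 106596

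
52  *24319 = 1264588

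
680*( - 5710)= -3882800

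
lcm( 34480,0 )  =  0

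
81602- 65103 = 16499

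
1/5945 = 1/5945 = 0.00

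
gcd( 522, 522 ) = 522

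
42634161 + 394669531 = 437303692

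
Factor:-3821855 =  - 5^1*17^1*44963^1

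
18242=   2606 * 7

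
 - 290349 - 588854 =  - 879203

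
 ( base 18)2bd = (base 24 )1BJ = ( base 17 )2g9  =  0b1101011011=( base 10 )859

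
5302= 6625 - 1323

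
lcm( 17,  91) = 1547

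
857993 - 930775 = -72782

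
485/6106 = 485/6106 = 0.08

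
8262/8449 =486/497 = 0.98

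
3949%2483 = 1466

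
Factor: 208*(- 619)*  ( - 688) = 88581376 = 2^8*13^1*43^1*619^1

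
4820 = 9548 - 4728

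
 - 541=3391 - 3932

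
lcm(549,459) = 27999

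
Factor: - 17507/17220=  -  2^( - 2) * 3^ ( - 1)*5^( - 1 ) * 61^1 = - 61/60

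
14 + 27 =41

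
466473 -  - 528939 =995412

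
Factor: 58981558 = 2^1*79^1*373301^1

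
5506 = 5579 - 73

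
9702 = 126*77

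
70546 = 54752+15794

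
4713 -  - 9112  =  13825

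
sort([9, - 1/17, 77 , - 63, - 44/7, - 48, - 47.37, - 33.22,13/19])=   [ - 63, - 48, - 47.37,-33.22, - 44/7,- 1/17,13/19,9,77] 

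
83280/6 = 13880 = 13880.00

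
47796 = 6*7966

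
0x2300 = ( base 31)9a1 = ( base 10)8960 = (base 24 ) fd8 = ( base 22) IB6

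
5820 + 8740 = 14560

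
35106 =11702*3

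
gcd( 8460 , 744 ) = 12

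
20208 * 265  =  5355120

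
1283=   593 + 690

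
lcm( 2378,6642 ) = 192618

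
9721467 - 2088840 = 7632627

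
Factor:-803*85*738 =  -50372190=   - 2^1*3^2*5^1*11^1*17^1 * 41^1*73^1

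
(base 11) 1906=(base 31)2g8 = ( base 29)2pj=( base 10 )2426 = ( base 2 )100101111010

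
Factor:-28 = - 2^2*7^1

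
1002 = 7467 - 6465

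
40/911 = 40/911  =  0.04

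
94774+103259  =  198033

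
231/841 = 231/841 = 0.27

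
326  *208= 67808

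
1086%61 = 49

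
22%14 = 8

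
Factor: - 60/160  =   - 2^( - 3) * 3^1 = - 3/8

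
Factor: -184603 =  - 17^1*10859^1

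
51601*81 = 4179681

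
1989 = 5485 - 3496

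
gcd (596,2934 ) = 2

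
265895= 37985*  7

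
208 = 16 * 13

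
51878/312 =25939/156 = 166.28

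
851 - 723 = 128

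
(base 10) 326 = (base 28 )BI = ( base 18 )102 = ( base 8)506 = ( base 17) 123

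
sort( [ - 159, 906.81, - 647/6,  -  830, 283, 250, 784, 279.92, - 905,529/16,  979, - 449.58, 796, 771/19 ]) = [ - 905, - 830,-449.58, - 159,-647/6, 529/16, 771/19, 250, 279.92, 283, 784,  796 , 906.81,979 ] 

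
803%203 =194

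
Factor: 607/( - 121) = - 11^( - 2) * 607^1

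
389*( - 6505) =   -  2530445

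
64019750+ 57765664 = 121785414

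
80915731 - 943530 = 79972201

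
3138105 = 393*7985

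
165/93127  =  165/93127  =  0.00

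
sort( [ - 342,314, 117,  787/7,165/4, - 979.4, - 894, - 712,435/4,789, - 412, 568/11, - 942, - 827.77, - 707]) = [ - 979.4, - 942, - 894, - 827.77,-712, - 707, - 412, - 342,165/4, 568/11,435/4,787/7,117,314,789] 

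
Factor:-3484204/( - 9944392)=2^( - 1)*43^1* 47^1*269^(  -  1) * 431^1 * 4621^(  -  1) = 871051/2486098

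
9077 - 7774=1303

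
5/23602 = 5/23602 =0.00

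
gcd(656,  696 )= 8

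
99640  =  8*12455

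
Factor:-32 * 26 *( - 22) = 2^7*11^1 *13^1 = 18304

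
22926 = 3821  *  6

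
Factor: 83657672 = 2^3*7^1  *  227^1*6581^1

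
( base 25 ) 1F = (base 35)15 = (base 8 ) 50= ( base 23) 1h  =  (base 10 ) 40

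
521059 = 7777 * 67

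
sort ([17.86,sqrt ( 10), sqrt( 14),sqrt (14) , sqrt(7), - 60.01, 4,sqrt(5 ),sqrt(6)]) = [ - 60.01 , sqrt( 5),sqrt( 6), sqrt (7 ),  sqrt( 10),sqrt( 14) , sqrt(14 ), 4,17.86 ] 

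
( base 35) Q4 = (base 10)914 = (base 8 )1622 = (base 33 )RN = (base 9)1225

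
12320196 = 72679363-60359167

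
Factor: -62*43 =-2^1 *31^1*43^1 = - 2666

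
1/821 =1/821 = 0.00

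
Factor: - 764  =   - 2^2*191^1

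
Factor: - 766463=-229^1 * 3347^1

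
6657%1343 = 1285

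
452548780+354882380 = 807431160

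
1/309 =1/309 = 0.00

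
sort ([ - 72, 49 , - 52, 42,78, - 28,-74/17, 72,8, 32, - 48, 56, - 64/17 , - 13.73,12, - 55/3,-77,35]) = [ - 77, - 72, - 52, - 48, - 28, - 55/3, - 13.73, - 74/17, - 64/17,8,12,32,35, 42,49,56,  72,  78]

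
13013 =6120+6893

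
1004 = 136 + 868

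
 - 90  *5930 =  - 533700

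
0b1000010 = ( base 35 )1V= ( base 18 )3C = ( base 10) 66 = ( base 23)2k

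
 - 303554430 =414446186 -718000616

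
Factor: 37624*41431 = 2^3*13^1*3187^1*4703^1  =  1558799944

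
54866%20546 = 13774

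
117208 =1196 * 98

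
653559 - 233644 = 419915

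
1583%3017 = 1583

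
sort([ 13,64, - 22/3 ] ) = [ - 22/3,13,64 ] 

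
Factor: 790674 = 2^1*3^1*131779^1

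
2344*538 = 1261072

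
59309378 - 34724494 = 24584884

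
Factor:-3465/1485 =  - 7/3 = - 3^( - 1 )* 7^1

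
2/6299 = 2/6299 = 0.00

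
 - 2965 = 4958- 7923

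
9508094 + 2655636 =12163730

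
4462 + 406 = 4868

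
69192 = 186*372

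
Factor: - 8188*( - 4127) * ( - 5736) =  - 2^5*3^1*23^1*89^1*239^1*4127^1 = - 193830200736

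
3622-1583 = 2039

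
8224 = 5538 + 2686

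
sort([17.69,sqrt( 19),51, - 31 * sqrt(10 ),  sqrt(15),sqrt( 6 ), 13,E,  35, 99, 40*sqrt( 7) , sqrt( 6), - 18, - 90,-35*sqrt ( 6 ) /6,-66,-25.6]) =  [ - 31 * sqrt (10) ,  -  90,-66,-25.6, - 18,- 35*sqrt (6 )/6, sqrt( 6), sqrt(6 ),  E,  sqrt( 15),sqrt( 19 ),  13 , 17.69,  35,51, 99,40*sqrt( 7)]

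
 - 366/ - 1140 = 61/190 =0.32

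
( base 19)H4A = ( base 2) 1100001001111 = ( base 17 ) 1491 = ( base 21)E27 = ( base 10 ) 6223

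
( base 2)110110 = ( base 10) 54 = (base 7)105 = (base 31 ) 1N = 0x36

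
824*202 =166448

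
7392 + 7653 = 15045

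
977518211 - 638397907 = 339120304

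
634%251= 132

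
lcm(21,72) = 504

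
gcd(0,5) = 5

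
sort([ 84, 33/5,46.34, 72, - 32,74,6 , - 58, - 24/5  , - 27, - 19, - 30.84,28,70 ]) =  [ - 58,  -  32, - 30.84, - 27 ,  -  19,-24/5,6, 33/5,28, 46.34,70,  72, 74,84]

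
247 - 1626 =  - 1379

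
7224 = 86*84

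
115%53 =9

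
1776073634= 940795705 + 835277929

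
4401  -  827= 3574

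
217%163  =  54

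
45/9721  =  45/9721  =  0.00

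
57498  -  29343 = 28155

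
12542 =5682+6860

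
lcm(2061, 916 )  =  8244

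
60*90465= 5427900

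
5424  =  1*5424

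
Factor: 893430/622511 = 2^1*3^4*5^1 *31^(-1)*43^( - 1)*467^( - 1)*1103^1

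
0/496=0 = 0.00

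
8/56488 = 1/7061 = 0.00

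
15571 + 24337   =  39908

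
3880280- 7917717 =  - 4037437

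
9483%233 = 163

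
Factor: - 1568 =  - 2^5 * 7^2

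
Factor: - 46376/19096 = - 17/7= - 7^( - 1) *17^1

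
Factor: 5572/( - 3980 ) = - 5^(-1 )*7^1 = - 7/5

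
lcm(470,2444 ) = 12220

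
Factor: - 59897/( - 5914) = 2^( - 1)*89^1*673^1  *  2957^ ( - 1)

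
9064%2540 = 1444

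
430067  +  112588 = 542655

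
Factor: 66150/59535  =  2^1*3^ ( - 2) * 5^1 = 10/9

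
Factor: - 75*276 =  - 20700  =  -2^2*3^2* 5^2*23^1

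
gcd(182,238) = 14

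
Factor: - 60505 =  - 5^1* 12101^1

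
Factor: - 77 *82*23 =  - 2^1 *7^1 *11^1*23^1*41^1 = - 145222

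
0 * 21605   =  0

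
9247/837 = 9247/837 =11.05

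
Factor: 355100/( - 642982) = -177550/321491 = - 2^1*5^2*53^1*59^( - 1 )*67^1*5449^(-1) 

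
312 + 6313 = 6625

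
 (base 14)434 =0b1100111110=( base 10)830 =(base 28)11i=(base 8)1476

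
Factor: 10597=10597^1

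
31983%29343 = 2640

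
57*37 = 2109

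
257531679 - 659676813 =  - 402145134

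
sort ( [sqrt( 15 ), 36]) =[sqrt(15 ),36 ]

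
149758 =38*3941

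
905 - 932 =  - 27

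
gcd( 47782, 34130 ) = 6826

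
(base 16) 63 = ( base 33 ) 30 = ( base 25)3O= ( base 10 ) 99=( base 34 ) 2V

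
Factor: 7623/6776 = 9/8 = 2^(  -  3)*3^2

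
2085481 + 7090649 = 9176130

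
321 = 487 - 166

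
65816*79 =5199464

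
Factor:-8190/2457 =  - 2^1*3^( - 1 ) *5^1  =  - 10/3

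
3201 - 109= 3092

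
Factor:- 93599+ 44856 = - 48743   =  - 79^1 *617^1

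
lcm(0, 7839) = 0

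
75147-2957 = 72190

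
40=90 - 50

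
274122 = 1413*194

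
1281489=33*38833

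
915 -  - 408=1323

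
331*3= 993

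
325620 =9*36180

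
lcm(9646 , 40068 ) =520884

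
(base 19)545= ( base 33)1o5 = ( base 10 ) 1886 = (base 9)2525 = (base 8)3536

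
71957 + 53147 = 125104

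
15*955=14325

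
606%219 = 168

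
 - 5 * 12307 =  - 61535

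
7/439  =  7/439 = 0.02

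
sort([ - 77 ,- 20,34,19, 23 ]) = [ - 77,  -  20, 19,23,34 ]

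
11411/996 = 11411/996 = 11.46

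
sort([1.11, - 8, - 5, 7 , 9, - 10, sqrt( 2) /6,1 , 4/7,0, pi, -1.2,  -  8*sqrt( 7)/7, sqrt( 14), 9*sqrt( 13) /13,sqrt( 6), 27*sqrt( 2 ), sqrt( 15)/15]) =[  -  10, - 8,  -  5, - 8 * sqrt( 7)/7, - 1.2,  0, sqrt( 2 )/6,sqrt( 15) /15, 4/7,1,1.11, sqrt(6),9* sqrt( 13)/13, pi, sqrt( 14 ), 7,9,  27*sqrt(2)]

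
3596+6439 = 10035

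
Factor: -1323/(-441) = 3^1 = 3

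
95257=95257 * 1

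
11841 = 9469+2372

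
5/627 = 5/627 =0.01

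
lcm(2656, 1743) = 55776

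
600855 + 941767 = 1542622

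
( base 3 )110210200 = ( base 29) B2O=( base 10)9333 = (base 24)g4l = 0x2475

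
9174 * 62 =568788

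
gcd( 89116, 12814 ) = 2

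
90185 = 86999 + 3186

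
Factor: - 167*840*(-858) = 120360240 = 2^4*3^2*5^1 * 7^1*11^1*13^1*167^1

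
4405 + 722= 5127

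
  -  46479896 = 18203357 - 64683253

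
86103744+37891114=123994858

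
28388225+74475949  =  102864174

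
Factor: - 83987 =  - 83987^1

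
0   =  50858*0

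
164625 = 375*439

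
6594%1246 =364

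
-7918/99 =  - 7918/99 = - 79.98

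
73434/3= 24478  =  24478.00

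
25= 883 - 858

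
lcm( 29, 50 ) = 1450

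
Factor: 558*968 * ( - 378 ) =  - 204174432 = - 2^5*3^5*7^1*11^2 * 31^1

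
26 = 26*1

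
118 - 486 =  -368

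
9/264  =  3/88 = 0.03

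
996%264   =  204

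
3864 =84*46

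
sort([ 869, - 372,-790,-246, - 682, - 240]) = [ - 790,  -  682, - 372, - 246, - 240, 869]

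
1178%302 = 272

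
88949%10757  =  2893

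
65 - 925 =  - 860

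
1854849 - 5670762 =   -  3815913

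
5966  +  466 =6432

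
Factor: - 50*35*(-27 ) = 47250 = 2^1 *3^3 *5^3*7^1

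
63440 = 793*80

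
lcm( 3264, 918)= 29376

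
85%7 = 1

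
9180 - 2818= 6362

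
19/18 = 1 + 1/18=1.06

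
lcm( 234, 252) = 3276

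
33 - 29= 4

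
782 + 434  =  1216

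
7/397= 7/397 = 0.02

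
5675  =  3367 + 2308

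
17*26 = 442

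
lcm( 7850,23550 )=23550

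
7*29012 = 203084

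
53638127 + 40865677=94503804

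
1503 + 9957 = 11460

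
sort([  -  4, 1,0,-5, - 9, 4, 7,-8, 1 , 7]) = [ - 9, - 8, - 5, - 4, 0,1, 1, 4, 7, 7] 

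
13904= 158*88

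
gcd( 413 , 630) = 7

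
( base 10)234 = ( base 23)A4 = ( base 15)109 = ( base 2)11101010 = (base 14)12A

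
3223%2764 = 459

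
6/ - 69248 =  - 3/34624 = - 0.00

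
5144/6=857 +1/3 = 857.33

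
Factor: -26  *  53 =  - 2^1*13^1*53^1 = -1378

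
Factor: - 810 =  - 2^1*3^4*5^1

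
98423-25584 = 72839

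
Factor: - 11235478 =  - 2^1*5617739^1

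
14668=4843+9825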